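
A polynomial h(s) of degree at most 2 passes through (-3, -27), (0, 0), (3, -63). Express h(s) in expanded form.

Write h(s) = as^2 + bs + c. Substituting each data point gives a linear system:
  9a - 3b + c = -27
  c = 0
  9a + 3b + c = -63
Solving the system yields a = -5, b = -6, c = 0.
So h(s) = -5s² - 6s.
Check: h(3) = -63. ✓

h(s) = -5s^2 - 6s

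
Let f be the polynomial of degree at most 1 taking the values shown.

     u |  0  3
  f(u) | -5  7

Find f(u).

f(u) = 4u - 5

Write f(u) = au + b. Substituting each data point gives a linear system:
  b = -5
  3a + b = 7
Solving the system yields a = 4, b = -5.
So f(u) = 4u - 5.
Check: f(0) = -5. ✓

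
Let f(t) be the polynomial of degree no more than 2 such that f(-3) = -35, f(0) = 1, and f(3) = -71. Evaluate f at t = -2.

-11

Forward differences of the values at t = -3, 0, 3:
  f  : -35  1  -71
  Δ  : 36  -72
  Δ^2: -108
The second differences are constant, confirming degree 2.
Interpolating (Newton forward form) and evaluating at t = -2 gives f(-2) = -11.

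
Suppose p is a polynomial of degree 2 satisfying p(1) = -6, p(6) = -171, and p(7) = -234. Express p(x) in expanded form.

Using the Lagrange interpolation formula with nodes 1, 6, 7:
  L_0(x) = (x - 6)(x - 7) / 30
  L_1(x) = (x - 1)(x - 7) / -5
  L_2(x) = (x - 1)(x - 6) / 6
Then p(x) = -6·L_0(x) - 171·L_1(x) - 234·L_2(x).
Expanding and collecting terms gives p(x) = -5x^2 + 2x - 3.
Check: p(7) = -234. ✓

p(x) = -5x^2 + 2x - 3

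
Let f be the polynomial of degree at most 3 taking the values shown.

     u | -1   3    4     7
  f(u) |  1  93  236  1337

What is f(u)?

f(u) = 4u^3 - 5u

Using the Lagrange interpolation formula with nodes -1, 3, 4, 7:
  L_0(u) = (u - 3)(u - 4)(u - 7) / -160
  L_1(u) = (u + 1)(u - 4)(u - 7) / 16
  L_2(u) = (u + 1)(u - 3)(u - 7) / -15
  L_3(u) = (u + 1)(u - 3)(u - 4) / 96
Then f(u) = 1·L_0(u) + 93·L_1(u) + 236·L_2(u) + 1337·L_3(u).
Expanding and collecting terms gives f(u) = 4u^3 - 5u.
Check: f(3) = 93. ✓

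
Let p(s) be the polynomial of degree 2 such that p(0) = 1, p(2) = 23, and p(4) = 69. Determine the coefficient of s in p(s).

5

Write p(s) = as^2 + bs + c. Substituting each data point gives a linear system:
  c = 1
  4a + 2b + c = 23
  16a + 4b + c = 69
Solving the system yields a = 3, b = 5, c = 1.
So p(s) = 3s^2 + 5s + 1.
The coefficient of s is 5.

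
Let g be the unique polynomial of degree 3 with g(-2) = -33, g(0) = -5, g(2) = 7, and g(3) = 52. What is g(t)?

g(t) = 3t^3 - 2t^2 - 2t - 5

Write g(t) = at^3 + bt^2 + ct + d. Substituting each data point gives a linear system:
  -8a + 4b - 2c + d = -33
  d = -5
  8a + 4b + 2c + d = 7
  27a + 9b + 3c + d = 52
Solving the system yields a = 3, b = -2, c = -2, d = -5.
So g(t) = 3t^3 - 2t^2 - 2t - 5.
Check: g(2) = 7. ✓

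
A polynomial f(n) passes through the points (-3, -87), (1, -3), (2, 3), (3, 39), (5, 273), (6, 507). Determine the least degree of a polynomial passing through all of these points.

3

Divided differences on the nodes -3, 1, 2, 3, 5, 6:
  order 0: -87  -3  3  39  273  507
  order 1: 21  6  36  117  234
  order 2: -3  15  27  39
  order 3: 3  3  3
  order 4: 0  0
  order 5: 0
The order-3 divided differences are all 3 (nonzero) and every higher order vanishes, so the data lies on a polynomial of degree exactly 3.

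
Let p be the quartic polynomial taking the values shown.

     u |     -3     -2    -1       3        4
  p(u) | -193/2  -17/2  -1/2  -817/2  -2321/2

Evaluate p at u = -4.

Using the Lagrange interpolation formula with nodes -3, -2, -1, 3, 4:
  L_0(u) = (u + 2)(u + 1)(u - 3)(u - 4) / 84
  L_1(u) = (u + 3)(u + 1)(u - 3)(u - 4) / -30
  L_2(u) = (u + 3)(u + 2)(u - 3)(u - 4) / 40
  L_3(u) = (u + 3)(u + 2)(u + 1)(u - 4) / -120
  L_4(u) = (u + 3)(u + 2)(u + 1)(u - 3) / 210
Then p(u) = -193/2·L_0(u) - 17/2·L_1(u) - 1/2·L_2(u) - 817/2·L_3(u) - 2321/2·L_4(u).
Expanding and collecting terms gives p(u) = -3u^4 - 6u^3 - u^2 + 2u - 1/2.
Evaluating at u = -4: p(-4) = -817/2.

-817/2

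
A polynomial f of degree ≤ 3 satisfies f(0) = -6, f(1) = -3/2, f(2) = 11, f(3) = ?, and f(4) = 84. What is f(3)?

75/2

On equispaced nodes a degree-3 polynomial has vanishing fourth forward difference, so
  f(0) - 4·f(1) + 6·f(2) - 4·f(3) + f(4) = 0.
Substituting the known values and solving for f(3):
  -4·f(3) = -150
  f(3) = 75/2.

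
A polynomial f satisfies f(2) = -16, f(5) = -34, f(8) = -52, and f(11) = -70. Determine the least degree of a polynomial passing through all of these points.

1

Divided differences on the nodes 2, 5, 8, 11:
  order 0: -16  -34  -52  -70
  order 1: -6  -6  -6
  order 2: 0  0
  order 3: 0
The order-1 divided differences are all -6 (nonzero) and every higher order vanishes, so the data lies on a polynomial of degree exactly 1.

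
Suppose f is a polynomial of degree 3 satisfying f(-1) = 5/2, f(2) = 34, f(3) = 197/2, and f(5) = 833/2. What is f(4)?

Write f(n) = an^3 + bn^2 + cn + d. Substituting each data point gives a linear system:
  -a + b - c + d = 5/2
  8a + 4b + 2c + d = 34
  27a + 9b + 3c + d = 197/2
  125a + 25b + 5c + d = 833/2
Solving the system yields a = 3, b = 3/2, c = 0, d = 4.
So f(n) = 3n^3 + (3/2)n^2 + 4.
Then f(4) = 220.

220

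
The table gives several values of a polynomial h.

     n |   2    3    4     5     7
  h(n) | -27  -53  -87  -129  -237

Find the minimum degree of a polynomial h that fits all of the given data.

2

Divided differences on the nodes 2, 3, 4, 5, 7:
  order 0: -27  -53  -87  -129  -237
  order 1: -26  -34  -42  -54
  order 2: -4  -4  -4
  order 3: 0  0
  order 4: 0
The order-2 divided differences are all -4 (nonzero) and every higher order vanishes, so the data lies on a polynomial of degree exactly 2.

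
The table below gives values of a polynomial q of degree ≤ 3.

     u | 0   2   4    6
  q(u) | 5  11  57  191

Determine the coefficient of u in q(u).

1

Write q(u) = au^3 + bu^2 + cu + d. Substituting each data point gives a linear system:
  d = 5
  8a + 4b + 2c + d = 11
  64a + 16b + 4c + d = 57
  216a + 36b + 6c + d = 191
Solving the system yields a = 1, b = -1, c = 1, d = 5.
So q(u) = u^3 - u^2 + u + 5.
The coefficient of u is 1.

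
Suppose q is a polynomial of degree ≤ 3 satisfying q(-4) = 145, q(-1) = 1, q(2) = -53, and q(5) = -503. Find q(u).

Write q(u) = au^3 + bu^2 + cu + d. Substituting each data point gives a linear system:
  -64a + 16b - 4c + d = 145
  -a + b - c + d = 1
  8a + 4b + 2c + d = -53
  125a + 25b + 5c + d = -503
Solving the system yields a = -3, b = -4, c = -5, d = -3.
So q(u) = -3u³ - 4u² - 5u - 3.
Check: q(-1) = 1. ✓

q(u) = -3u^3 - 4u^2 - 5u - 3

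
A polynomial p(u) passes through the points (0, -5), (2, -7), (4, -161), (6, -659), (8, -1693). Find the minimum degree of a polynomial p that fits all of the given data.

3

Forward differences of the values at u = 0, 2, 4, 6, 8:
  p  : -5  -7  -161  -659  -1693
  Δ  : -2  -154  -498  -1034
  Δ^2: -152  -344  -536
  Δ^3: -192  -192
  Δ^4: 0
The third differences are constant (-192) and nonzero, while all higher differences vanish, so the minimal degree is 3.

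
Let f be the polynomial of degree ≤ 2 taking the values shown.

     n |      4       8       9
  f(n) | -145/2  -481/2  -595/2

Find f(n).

Write f(n) = an^2 + bn + c. Substituting each data point gives a linear system:
  16a + 4b + c = -145/2
  64a + 8b + c = -481/2
  81a + 9b + c = -595/2
Solving the system yields a = -3, b = -6, c = -1/2.
So f(n) = -3n^2 - 6n - 1/2.
Check: f(8) = -481/2. ✓

f(n) = -3n^2 - 6n - 1/2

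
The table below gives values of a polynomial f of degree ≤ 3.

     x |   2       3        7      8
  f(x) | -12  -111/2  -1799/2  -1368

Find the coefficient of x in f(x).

1

Write f(x) = ax^3 + bx^2 + cx + d. Substituting each data point gives a linear system:
  8a + 4b + 2c + d = -12
  27a + 9b + 3c + d = -111/2
  343a + 49b + 7c + d = -1799/2
  512a + 64b + 8c + d = -1368
Solving the system yields a = -3, b = 5/2, c = 1, d = 0.
So f(x) = -3x^3 + (5/2)x^2 + x.
The coefficient of x is 1.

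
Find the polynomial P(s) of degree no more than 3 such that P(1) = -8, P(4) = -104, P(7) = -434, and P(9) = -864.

P(s) = -s^3 - s^2 - 6s

Using the Lagrange interpolation formula with nodes 1, 4, 7, 9:
  L_0(s) = (s - 4)(s - 7)(s - 9) / -144
  L_1(s) = (s - 1)(s - 7)(s - 9) / 45
  L_2(s) = (s - 1)(s - 4)(s - 9) / -36
  L_3(s) = (s - 1)(s - 4)(s - 7) / 80
Then P(s) = -8·L_0(s) - 104·L_1(s) - 434·L_2(s) - 864·L_3(s).
Expanding and collecting terms gives P(s) = -s^3 - s^2 - 6s.
Check: P(9) = -864. ✓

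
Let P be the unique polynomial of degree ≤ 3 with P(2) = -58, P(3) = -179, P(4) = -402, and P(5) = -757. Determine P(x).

P(x) = -5x^3 - 6x^2 + 4x - 2

Write P(x) = ax^3 + bx^2 + cx + d. Substituting each data point gives a linear system:
  8a + 4b + 2c + d = -58
  27a + 9b + 3c + d = -179
  64a + 16b + 4c + d = -402
  125a + 25b + 5c + d = -757
Solving the system yields a = -5, b = -6, c = 4, d = -2.
So P(x) = -5x^3 - 6x^2 + 4x - 2.
Check: P(5) = -757. ✓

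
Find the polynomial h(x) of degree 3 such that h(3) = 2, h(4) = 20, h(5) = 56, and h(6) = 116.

h(x) = x^3 - 3x^2 + 2x - 4

Write h(x) = ax^3 + bx^2 + cx + d. Substituting each data point gives a linear system:
  27a + 9b + 3c + d = 2
  64a + 16b + 4c + d = 20
  125a + 25b + 5c + d = 56
  216a + 36b + 6c + d = 116
Solving the system yields a = 1, b = -3, c = 2, d = -4.
So h(x) = x^3 - 3x^2 + 2x - 4.
Check: h(6) = 116. ✓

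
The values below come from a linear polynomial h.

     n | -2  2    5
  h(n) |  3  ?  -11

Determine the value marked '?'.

-5

The 2 known points determine the degree-1 polynomial uniquely.
Write h(n) = an + b. Substituting each data point gives a linear system:
  -2a + b = 3
  5a + b = -11
Solving the system yields a = -2, b = -1.
So h(n) = -2n - 1.
Then h(2) = -5.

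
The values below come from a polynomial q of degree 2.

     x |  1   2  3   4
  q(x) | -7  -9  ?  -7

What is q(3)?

-9

On equispaced nodes a degree-2 polynomial has vanishing third forward difference, so
  - q(1) + 3·q(2) - 3·q(3) + q(4) = 0.
Substituting the known values and solving for q(3):
  -3·q(3) = 27
  q(3) = -9.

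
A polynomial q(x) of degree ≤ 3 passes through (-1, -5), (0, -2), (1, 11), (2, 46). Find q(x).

Write q(x) = ax^3 + bx^2 + cx + d. Substituting each data point gives a linear system:
  -a + b - c + d = -5
  d = -2
  a + b + c + d = 11
  8a + 4b + 2c + d = 46
Solving the system yields a = 2, b = 5, c = 6, d = -2.
So q(x) = 2x^3 + 5x^2 + 6x - 2.
Check: q(1) = 11. ✓

q(x) = 2x^3 + 5x^2 + 6x - 2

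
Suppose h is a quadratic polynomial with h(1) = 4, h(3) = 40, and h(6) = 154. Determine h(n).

h(n) = 4n^2 + 2n - 2

Write h(n) = an^2 + bn + c. Substituting each data point gives a linear system:
  a + b + c = 4
  9a + 3b + c = 40
  36a + 6b + c = 154
Solving the system yields a = 4, b = 2, c = -2.
So h(n) = 4n² + 2n - 2.
Check: h(6) = 154. ✓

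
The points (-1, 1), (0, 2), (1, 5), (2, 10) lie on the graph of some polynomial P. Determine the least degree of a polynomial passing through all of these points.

2

Forward differences of the values at u = -1, 0, 1, 2:
  P  : 1  2  5  10
  Δ  : 1  3  5
  Δ^2: 2  2
  Δ^3: 0
The second differences are constant (2) and nonzero, while all higher differences vanish, so the minimal degree is 2.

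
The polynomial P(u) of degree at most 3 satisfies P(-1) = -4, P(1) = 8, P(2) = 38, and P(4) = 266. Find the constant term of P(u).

2

Write P(u) = au^3 + bu^2 + cu + d. Substituting each data point gives a linear system:
  -a + b - c + d = -4
  a + b + c + d = 8
  8a + 4b + 2c + d = 38
  64a + 16b + 4c + d = 266
Solving the system yields a = 4, b = 0, c = 2, d = 2.
So P(u) = 4u³ + 2u + 2.
The constant term is 2.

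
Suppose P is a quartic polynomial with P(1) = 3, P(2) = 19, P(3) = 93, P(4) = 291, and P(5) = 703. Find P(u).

Write P(u) = au^4 + bu^3 + cu^2 + du + e. Substituting each data point gives a linear system:
  a + b + c + d + e = 3
  16a + 8b + 4c + 2d + e = 19
  81a + 27b + 9c + 3d + e = 93
  256a + 64b + 16c + 4d + e = 291
  625a + 125b + 25c + 5d + e = 703
Solving the system yields a = 1, b = 1, c = -2, d = 0, e = 3.
So P(u) = u^4 + u^3 - 2u^2 + 3.
Check: P(1) = 3. ✓

P(u) = u^4 + u^3 - 2u^2 + 3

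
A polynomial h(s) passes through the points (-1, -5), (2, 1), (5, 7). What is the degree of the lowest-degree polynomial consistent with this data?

Forward differences of the values at s = -1, 2, 5:
  h  : -5  1  7
  Δ  : 6  6
  Δ^2: 0
The first differences are constant (6) and nonzero, while all higher differences vanish, so the minimal degree is 1.

1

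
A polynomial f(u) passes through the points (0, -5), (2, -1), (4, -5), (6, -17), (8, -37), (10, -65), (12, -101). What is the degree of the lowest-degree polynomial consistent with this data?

2

Forward differences of the values at u = 0, 2, 4, 6, 8, 10, 12:
  f  : -5  -1  -5  -17  -37  -65  -101
  Δ  : 4  -4  -12  -20  -28  -36
  Δ^2: -8  -8  -8  -8  -8
  Δ^3: 0  0  0  0
  Δ^4: 0  0  0
  Δ^5: 0  0
  Δ^6: 0
The second differences are constant (-8) and nonzero, while all higher differences vanish, so the minimal degree is 2.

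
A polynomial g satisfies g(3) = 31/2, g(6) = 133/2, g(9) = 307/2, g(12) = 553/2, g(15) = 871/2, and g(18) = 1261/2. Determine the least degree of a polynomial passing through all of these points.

Forward differences of the values at u = 3, 6, 9, 12, 15, 18:
  g  : 31/2  133/2  307/2  553/2  871/2  1261/2
  Δ  : 51  87  123  159  195
  Δ^2: 36  36  36  36
  Δ^3: 0  0  0
  Δ^4: 0  0
  Δ^5: 0
The second differences are constant (36) and nonzero, while all higher differences vanish, so the minimal degree is 2.

2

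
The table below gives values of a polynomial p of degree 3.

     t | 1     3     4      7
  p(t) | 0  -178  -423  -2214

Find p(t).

Using the Lagrange interpolation formula with nodes 1, 3, 4, 7:
  L_0(t) = (t - 3)(t - 4)(t - 7) / -36
  L_1(t) = (t - 1)(t - 4)(t - 7) / 8
  L_2(t) = (t - 1)(t - 3)(t - 7) / -9
  L_3(t) = (t - 1)(t - 3)(t - 4) / 72
Then p(t) = 0·L_0(t) - 178·L_1(t) - 423·L_2(t) - 2214·L_3(t).
Expanding and collecting terms gives p(t) = -6t³ - 4t² + 5t + 5.
Check: p(7) = -2214. ✓

p(t) = -6t^3 - 4t^2 + 5t + 5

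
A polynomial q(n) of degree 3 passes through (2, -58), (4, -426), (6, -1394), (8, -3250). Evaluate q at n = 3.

Forward differences of the values at n = 2, 4, 6, 8:
  q  : -58  -426  -1394  -3250
  Δ  : -368  -968  -1856
  Δ^2: -600  -888
  Δ^3: -288
The third differences are constant, confirming degree 3.
Interpolating (Newton forward form) and evaluating at n = 3 gives q(3) = -185.

-185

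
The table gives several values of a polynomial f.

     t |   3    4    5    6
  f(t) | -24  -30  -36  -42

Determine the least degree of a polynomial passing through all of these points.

Forward differences of the values at t = 3, 4, 5, 6:
  f  : -24  -30  -36  -42
  Δ  : -6  -6  -6
  Δ^2: 0  0
  Δ^3: 0
The first differences are constant (-6) and nonzero, while all higher differences vanish, so the minimal degree is 1.

1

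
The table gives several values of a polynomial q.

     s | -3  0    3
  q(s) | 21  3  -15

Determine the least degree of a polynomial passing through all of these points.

Forward differences of the values at s = -3, 0, 3:
  q  : 21  3  -15
  Δ  : -18  -18
  Δ^2: 0
The first differences are constant (-18) and nonzero, while all higher differences vanish, so the minimal degree is 1.

1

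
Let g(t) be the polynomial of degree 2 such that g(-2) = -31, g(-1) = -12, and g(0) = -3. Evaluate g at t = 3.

Forward differences of the values at t = -2, -1, 0:
  g  : -31  -12  -3
  Δ  : 19  9
  Δ^2: -10
The second differences are constant, confirming degree 2.
Interpolating (Newton forward form) and evaluating at t = 3 gives g(3) = -36.

-36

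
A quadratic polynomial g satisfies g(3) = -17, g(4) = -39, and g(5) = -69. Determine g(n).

Using the Lagrange interpolation formula with nodes 3, 4, 5:
  L_0(n) = (n - 4)(n - 5) / 2
  L_1(n) = (n - 3)(n - 5) / -1
  L_2(n) = (n - 3)(n - 4) / 2
Then g(n) = -17·L_0(n) - 39·L_1(n) - 69·L_2(n).
Expanding and collecting terms gives g(n) = -4n^2 + 6n + 1.
Check: g(5) = -69. ✓

g(n) = -4n^2 + 6n + 1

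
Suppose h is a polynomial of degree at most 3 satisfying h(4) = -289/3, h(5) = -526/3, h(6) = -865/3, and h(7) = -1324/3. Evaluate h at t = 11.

-4720/3

Forward differences of the values at t = 4, 5, 6, 7:
  h  : -289/3  -526/3  -865/3  -1324/3
  Δ  : -79  -113  -153
  Δ^2: -34  -40
  Δ^3: -6
The third differences are constant, confirming degree 3.
Interpolating (Newton forward form) and evaluating at t = 11 gives h(11) = -4720/3.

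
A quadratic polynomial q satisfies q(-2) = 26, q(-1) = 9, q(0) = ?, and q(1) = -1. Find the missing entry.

On equispaced nodes a degree-2 polynomial has vanishing third forward difference, so
  - q(-2) + 3·q(-1) - 3·q(0) + q(1) = 0.
Substituting the known values and solving for q(0):
  -3·q(0) = 0
  q(0) = 0.

0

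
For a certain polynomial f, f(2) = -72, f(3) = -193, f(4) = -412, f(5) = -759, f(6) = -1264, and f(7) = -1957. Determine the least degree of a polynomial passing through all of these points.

Forward differences of the values at n = 2, 3, 4, 5, 6, 7:
  f  : -72  -193  -412  -759  -1264  -1957
  Δ  : -121  -219  -347  -505  -693
  Δ^2: -98  -128  -158  -188
  Δ^3: -30  -30  -30
  Δ^4: 0  0
  Δ^5: 0
The third differences are constant (-30) and nonzero, while all higher differences vanish, so the minimal degree is 3.

3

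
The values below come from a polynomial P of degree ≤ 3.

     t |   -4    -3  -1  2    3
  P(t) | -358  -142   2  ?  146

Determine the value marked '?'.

38

The 4 known points determine the degree-3 polynomial uniquely.
Write P(t) = at^3 + bt^2 + ct + d. Substituting each data point gives a linear system:
  -64a + 16b - 4c + d = -358
  -27a + 9b - 3c + d = -142
  -a + b - c + d = 2
  27a + 9b + 3c + d = 146
Solving the system yields a = 6, b = 0, c = -6, d = 2.
So P(t) = 6t³ - 6t + 2.
Then P(2) = 38.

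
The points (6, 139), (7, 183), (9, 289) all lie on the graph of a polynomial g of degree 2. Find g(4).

Using the Lagrange interpolation formula with nodes 6, 7, 9:
  L_0(s) = (s - 7)(s - 9) / 3
  L_1(s) = (s - 6)(s - 9) / -2
  L_2(s) = (s - 6)(s - 7) / 6
Then g(s) = 139·L_0(s) + 183·L_1(s) + 289·L_2(s).
Expanding and collecting terms gives g(s) = 3s² + 5s + 1.
Evaluating at s = 4: g(4) = 69.

69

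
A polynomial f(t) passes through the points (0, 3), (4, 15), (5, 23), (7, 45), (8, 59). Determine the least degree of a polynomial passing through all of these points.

Divided differences on the nodes 0, 4, 5, 7, 8:
  order 0: 3  15  23  45  59
  order 1: 3  8  11  14
  order 2: 1  1  1
  order 3: 0  0
  order 4: 0
The order-2 divided differences are all 1 (nonzero) and every higher order vanishes, so the data lies on a polynomial of degree exactly 2.

2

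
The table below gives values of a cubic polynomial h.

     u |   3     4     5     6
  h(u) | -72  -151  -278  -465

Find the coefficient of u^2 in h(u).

0

Write h(u) = au^3 + bu^2 + cu + d. Substituting each data point gives a linear system:
  27a + 9b + 3c + d = -72
  64a + 16b + 4c + d = -151
  125a + 25b + 5c + d = -278
  216a + 36b + 6c + d = -465
Solving the system yields a = -2, b = 0, c = -5, d = -3.
So h(u) = -2u^3 - 5u - 3.
The coefficient of u^2 is 0.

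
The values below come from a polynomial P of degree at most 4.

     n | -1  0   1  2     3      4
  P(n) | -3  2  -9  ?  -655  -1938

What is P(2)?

On equispaced nodes a degree-4 polynomial has vanishing fifth forward difference, so
  - P(-1) + 5·P(0) - 10·P(1) + 10·P(2) - 5·P(3) + P(4) = 0.
Substituting the known values and solving for P(2):
  10·P(2) = -1440
  P(2) = -144.

-144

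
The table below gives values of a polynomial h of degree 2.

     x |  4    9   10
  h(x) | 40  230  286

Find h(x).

h(x) = 3x^2 - x - 4

Using the Lagrange interpolation formula with nodes 4, 9, 10:
  L_0(x) = (x - 9)(x - 10) / 30
  L_1(x) = (x - 4)(x - 10) / -5
  L_2(x) = (x - 4)(x - 9) / 6
Then h(x) = 40·L_0(x) + 230·L_1(x) + 286·L_2(x).
Expanding and collecting terms gives h(x) = 3x^2 - x - 4.
Check: h(9) = 230. ✓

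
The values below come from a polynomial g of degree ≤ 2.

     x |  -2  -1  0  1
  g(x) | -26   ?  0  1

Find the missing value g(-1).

The 3 known points determine the degree-2 polynomial uniquely.
Write g(x) = ax^2 + bx + c. Substituting each data point gives a linear system:
  4a - 2b + c = -26
  c = 0
  a + b + c = 1
Solving the system yields a = -4, b = 5, c = 0.
So g(x) = -4x^2 + 5x.
Then g(-1) = -9.

-9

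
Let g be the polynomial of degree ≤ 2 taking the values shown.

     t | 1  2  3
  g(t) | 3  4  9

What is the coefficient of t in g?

-5

Write g(t) = at^2 + bt + c. Substituting each data point gives a linear system:
  a + b + c = 3
  4a + 2b + c = 4
  9a + 3b + c = 9
Solving the system yields a = 2, b = -5, c = 6.
So g(t) = 2t^2 - 5t + 6.
The coefficient of t is -5.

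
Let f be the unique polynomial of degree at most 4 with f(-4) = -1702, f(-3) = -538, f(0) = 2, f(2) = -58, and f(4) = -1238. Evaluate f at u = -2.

Using the Lagrange interpolation formula with nodes -4, -3, 0, 2, 4:
  L_0(u) = (u + 3)u(u - 2)(u - 4) / 192
  L_1(u) = (u + 4)u(u - 2)(u - 4) / -105
  L_2(u) = (u + 4)(u + 3)(u - 2)(u - 4) / 96
  L_3(u) = (u + 4)(u + 3)u(u - 4) / -120
  L_4(u) = (u + 4)(u + 3)u(u - 2) / 448
Then f(u) = -1702·L_0(u) - 538·L_1(u) + 2·L_2(u) - 58·L_3(u) - 1238·L_4(u).
Expanding and collecting terms gives f(u) = -6u^4 + 4u^3 + 4u^2 - 6u + 2.
Evaluating at u = -2: f(-2) = -98.

-98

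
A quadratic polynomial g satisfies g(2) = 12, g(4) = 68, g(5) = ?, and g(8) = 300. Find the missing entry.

111

The 3 known points determine the degree-2 polynomial uniquely.
Write g(u) = au^2 + bu + c. Substituting each data point gives a linear system:
  4a + 2b + c = 12
  16a + 4b + c = 68
  64a + 8b + c = 300
Solving the system yields a = 5, b = -2, c = -4.
So g(u) = 5u² - 2u - 4.
Then g(5) = 111.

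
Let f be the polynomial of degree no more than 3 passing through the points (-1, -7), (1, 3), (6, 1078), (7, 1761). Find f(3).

Write f(u) = au^3 + bu^2 + cu + d. Substituting each data point gives a linear system:
  -a + b - c + d = -7
  a + b + c + d = 3
  216a + 36b + 6c + d = 1078
  343a + 49b + 7c + d = 1761
Solving the system yields a = 6, b = -6, c = -1, d = 4.
So f(u) = 6u^3 - 6u^2 - u + 4.
Then f(3) = 109.

109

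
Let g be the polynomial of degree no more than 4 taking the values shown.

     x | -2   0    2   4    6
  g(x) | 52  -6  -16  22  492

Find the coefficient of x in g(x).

Write g(x) = ax^4 + bx^3 + cx^2 + dx + e. Substituting each data point gives a linear system:
  16a - 8b + 4c - 2d + e = 52
  e = -6
  16a + 8b + 4c + 2d + e = -16
  256a + 64b + 16c + 4d + e = 22
  1296a + 216b + 36c + 6d + e = 492
Solving the system yields a = 1, b = -4, c = 2, d = -1, e = -6.
So g(x) = x^4 - 4x^3 + 2x^2 - x - 6.
The coefficient of x is -1.

-1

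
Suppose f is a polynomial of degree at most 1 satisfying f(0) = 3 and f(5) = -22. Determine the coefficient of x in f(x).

Write f(x) = ax + b. Substituting each data point gives a linear system:
  b = 3
  5a + b = -22
Solving the system yields a = -5, b = 3.
So f(x) = -5x + 3.
The leading coefficient is -5.

-5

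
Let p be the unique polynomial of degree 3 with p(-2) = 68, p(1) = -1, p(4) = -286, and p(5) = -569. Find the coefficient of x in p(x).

-5

Write p(x) = ax^3 + bx^2 + cx + d. Substituting each data point gives a linear system:
  -8a + 4b - 2c + d = 68
  a + b + c + d = -1
  64a + 16b + 4c + d = -286
  125a + 25b + 5c + d = -569
Solving the system yields a = -5, b = 3, c = -5, d = 6.
So p(x) = -5x³ + 3x² - 5x + 6.
The coefficient of x is -5.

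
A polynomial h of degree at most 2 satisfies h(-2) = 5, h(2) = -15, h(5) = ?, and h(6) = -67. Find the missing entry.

The 3 known points determine the degree-2 polynomial uniquely.
Write h(x) = ax^2 + bx + c. Substituting each data point gives a linear system:
  4a - 2b + c = 5
  4a + 2b + c = -15
  36a + 6b + c = -67
Solving the system yields a = -1, b = -5, c = -1.
So h(x) = -x² - 5x - 1.
Then h(5) = -51.

-51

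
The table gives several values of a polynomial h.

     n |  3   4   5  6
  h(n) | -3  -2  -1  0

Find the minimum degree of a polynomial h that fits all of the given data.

1

Forward differences of the values at n = 3, 4, 5, 6:
  h  : -3  -2  -1  0
  Δ  : 1  1  1
  Δ^2: 0  0
  Δ^3: 0
The first differences are constant (1) and nonzero, while all higher differences vanish, so the minimal degree is 1.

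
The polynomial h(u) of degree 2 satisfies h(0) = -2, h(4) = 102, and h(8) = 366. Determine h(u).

Using the Lagrange interpolation formula with nodes 0, 4, 8:
  L_0(u) = (u - 4)(u - 8) / 32
  L_1(u) = u(u - 8) / -16
  L_2(u) = u(u - 4) / 32
Then h(u) = -2·L_0(u) + 102·L_1(u) + 366·L_2(u).
Expanding and collecting terms gives h(u) = 5u² + 6u - 2.
Check: h(8) = 366. ✓

h(u) = 5u^2 + 6u - 2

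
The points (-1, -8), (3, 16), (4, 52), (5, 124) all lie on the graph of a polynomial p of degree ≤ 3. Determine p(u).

p(u) = 2u^3 - 6u^2 + 4u + 4

Using the Lagrange interpolation formula with nodes -1, 3, 4, 5:
  L_0(u) = (u - 3)(u - 4)(u - 5) / -120
  L_1(u) = (u + 1)(u - 4)(u - 5) / 8
  L_2(u) = (u + 1)(u - 3)(u - 5) / -5
  L_3(u) = (u + 1)(u - 3)(u - 4) / 12
Then p(u) = -8·L_0(u) + 16·L_1(u) + 52·L_2(u) + 124·L_3(u).
Expanding and collecting terms gives p(u) = 2u^3 - 6u^2 + 4u + 4.
Check: p(4) = 52. ✓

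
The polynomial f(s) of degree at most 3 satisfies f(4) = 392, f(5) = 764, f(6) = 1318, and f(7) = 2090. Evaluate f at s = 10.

Using the Lagrange interpolation formula with nodes 4, 5, 6, 7:
  L_0(s) = (s - 5)(s - 6)(s - 7) / -6
  L_1(s) = (s - 4)(s - 6)(s - 7) / 2
  L_2(s) = (s - 4)(s - 5)(s - 7) / -2
  L_3(s) = (s - 4)(s - 5)(s - 6) / 6
Then f(s) = 392·L_0(s) + 764·L_1(s) + 1318·L_2(s) + 2090·L_3(s).
Expanding and collecting terms gives f(s) = 6s^3 + s^2 - 3s + 4.
Evaluating at s = 10: f(10) = 6074.

6074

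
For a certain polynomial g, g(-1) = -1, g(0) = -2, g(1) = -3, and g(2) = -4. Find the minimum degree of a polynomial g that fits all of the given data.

Forward differences of the values at x = -1, 0, 1, 2:
  g  : -1  -2  -3  -4
  Δ  : -1  -1  -1
  Δ^2: 0  0
  Δ^3: 0
The first differences are constant (-1) and nonzero, while all higher differences vanish, so the minimal degree is 1.

1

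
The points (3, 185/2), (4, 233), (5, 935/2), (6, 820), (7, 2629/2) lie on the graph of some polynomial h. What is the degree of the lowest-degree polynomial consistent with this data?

3

Forward differences of the values at n = 3, 4, 5, 6, 7:
  h  : 185/2  233  935/2  820  2629/2
  Δ  : 281/2  469/2  705/2  989/2
  Δ^2: 94  118  142
  Δ^3: 24  24
  Δ^4: 0
The third differences are constant (24) and nonzero, while all higher differences vanish, so the minimal degree is 3.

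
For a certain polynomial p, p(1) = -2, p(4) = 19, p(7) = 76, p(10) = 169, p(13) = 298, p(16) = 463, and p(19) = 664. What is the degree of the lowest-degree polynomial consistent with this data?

Forward differences of the values at t = 1, 4, 7, 10, 13, 16, 19:
  p  : -2  19  76  169  298  463  664
  Δ  : 21  57  93  129  165  201
  Δ^2: 36  36  36  36  36
  Δ^3: 0  0  0  0
  Δ^4: 0  0  0
  Δ^5: 0  0
  Δ^6: 0
The second differences are constant (36) and nonzero, while all higher differences vanish, so the minimal degree is 2.

2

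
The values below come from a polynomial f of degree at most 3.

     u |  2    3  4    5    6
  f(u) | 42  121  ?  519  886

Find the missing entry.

On equispaced nodes a degree-3 polynomial has vanishing fourth forward difference, so
  f(2) - 4·f(3) + 6·f(4) - 4·f(5) + f(6) = 0.
Substituting the known values and solving for f(4):
  6·f(4) = 1632
  f(4) = 272.

272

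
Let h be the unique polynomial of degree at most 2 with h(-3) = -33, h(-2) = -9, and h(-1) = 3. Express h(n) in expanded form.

h(n) = -6n^2 - 6n + 3

Using the Lagrange interpolation formula with nodes -3, -2, -1:
  L_0(n) = (n + 2)(n + 1) / 2
  L_1(n) = (n + 3)(n + 1) / -1
  L_2(n) = (n + 3)(n + 2) / 2
Then h(n) = -33·L_0(n) - 9·L_1(n) + 3·L_2(n).
Expanding and collecting terms gives h(n) = -6n^2 - 6n + 3.
Check: h(-1) = 3. ✓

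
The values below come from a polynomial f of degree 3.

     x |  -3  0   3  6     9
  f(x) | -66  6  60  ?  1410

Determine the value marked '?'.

The 4 known points determine the degree-3 polynomial uniquely.
Write f(x) = ax^3 + bx^2 + cx + d. Substituting each data point gives a linear system:
  -27a + 9b - 3c + d = -66
  d = 6
  27a + 9b + 3c + d = 60
  729a + 81b + 9c + d = 1410
Solving the system yields a = 2, b = -1, c = 3, d = 6.
So f(x) = 2x^3 - x^2 + 3x + 6.
Then f(6) = 420.

420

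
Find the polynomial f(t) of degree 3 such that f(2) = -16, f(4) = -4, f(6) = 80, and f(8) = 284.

Using the Lagrange interpolation formula with nodes 2, 4, 6, 8:
  L_0(t) = (t - 4)(t - 6)(t - 8) / -48
  L_1(t) = (t - 2)(t - 6)(t - 8) / 16
  L_2(t) = (t - 2)(t - 4)(t - 8) / -16
  L_3(t) = (t - 2)(t - 4)(t - 6) / 48
Then f(t) = -16·L_0(t) - 4·L_1(t) + 80·L_2(t) + 284·L_3(t).
Expanding and collecting terms gives f(t) = t^3 - 3t^2 - 4t - 4.
Check: f(4) = -4. ✓

f(t) = t^3 - 3t^2 - 4t - 4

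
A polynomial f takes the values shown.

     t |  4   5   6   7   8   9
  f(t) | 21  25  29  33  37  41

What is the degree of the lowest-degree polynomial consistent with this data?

Forward differences of the values at t = 4, 5, 6, 7, 8, 9:
  f  : 21  25  29  33  37  41
  Δ  : 4  4  4  4  4
  Δ^2: 0  0  0  0
  Δ^3: 0  0  0
  Δ^4: 0  0
  Δ^5: 0
The first differences are constant (4) and nonzero, while all higher differences vanish, so the minimal degree is 1.

1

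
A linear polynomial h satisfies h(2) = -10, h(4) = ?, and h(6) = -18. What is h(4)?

-14

On equispaced nodes a degree-1 polynomial has vanishing second forward difference, so
  h(2) - 2·h(4) + h(6) = 0.
Substituting the known values and solving for h(4):
  -2·h(4) = 28
  h(4) = -14.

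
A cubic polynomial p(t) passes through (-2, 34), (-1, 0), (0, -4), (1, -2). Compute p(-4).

Using the Lagrange interpolation formula with nodes -2, -1, 0, 1:
  L_0(t) = (t + 1)t(t - 1) / -6
  L_1(t) = (t + 2)t(t - 1) / 2
  L_2(t) = (t + 2)(t + 1)(t - 1) / -2
  L_3(t) = (t + 2)(t + 1)t / 6
Then p(t) = 34·L_0(t) + 0·L_1(t) - 4·L_2(t) - 2·L_3(t).
Expanding and collecting terms gives p(t) = -4t^3 + 3t^2 + 3t - 4.
Evaluating at t = -4: p(-4) = 288.

288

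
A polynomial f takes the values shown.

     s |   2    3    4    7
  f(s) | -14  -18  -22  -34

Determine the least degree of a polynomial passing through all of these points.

1

Divided differences on the nodes 2, 3, 4, 7:
  order 0: -14  -18  -22  -34
  order 1: -4  -4  -4
  order 2: 0  0
  order 3: 0
The order-1 divided differences are all -4 (nonzero) and every higher order vanishes, so the data lies on a polynomial of degree exactly 1.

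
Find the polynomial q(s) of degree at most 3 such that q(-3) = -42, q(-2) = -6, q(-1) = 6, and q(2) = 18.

q(s) = 2s^3 - 2s + 6

Write q(s) = as^3 + bs^2 + cs + d. Substituting each data point gives a linear system:
  -27a + 9b - 3c + d = -42
  -8a + 4b - 2c + d = -6
  -a + b - c + d = 6
  8a + 4b + 2c + d = 18
Solving the system yields a = 2, b = 0, c = -2, d = 6.
So q(s) = 2s^3 - 2s + 6.
Check: q(-1) = 6. ✓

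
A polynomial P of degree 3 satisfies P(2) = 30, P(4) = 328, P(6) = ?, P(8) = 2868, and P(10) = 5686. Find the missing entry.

1178

On equispaced nodes a degree-3 polynomial has vanishing fourth forward difference, so
  P(2) - 4·P(4) + 6·P(6) - 4·P(8) + P(10) = 0.
Substituting the known values and solving for P(6):
  6·P(6) = 7068
  P(6) = 1178.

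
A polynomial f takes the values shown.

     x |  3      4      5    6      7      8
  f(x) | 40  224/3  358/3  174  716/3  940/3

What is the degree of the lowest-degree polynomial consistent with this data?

Forward differences of the values at x = 3, 4, 5, 6, 7, 8:
  f  : 40  224/3  358/3  174  716/3  940/3
  Δ  : 104/3  134/3  164/3  194/3  224/3
  Δ^2: 10  10  10  10
  Δ^3: 0  0  0
  Δ^4: 0  0
  Δ^5: 0
The second differences are constant (10) and nonzero, while all higher differences vanish, so the minimal degree is 2.

2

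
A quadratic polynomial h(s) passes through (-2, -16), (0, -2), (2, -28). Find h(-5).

Using the Lagrange interpolation formula with nodes -2, 0, 2:
  L_0(s) = s(s - 2) / 8
  L_1(s) = (s + 2)(s - 2) / -4
  L_2(s) = (s + 2)s / 8
Then h(s) = -16·L_0(s) - 2·L_1(s) - 28·L_2(s).
Expanding and collecting terms gives h(s) = -5s^2 - 3s - 2.
Evaluating at s = -5: h(-5) = -112.

-112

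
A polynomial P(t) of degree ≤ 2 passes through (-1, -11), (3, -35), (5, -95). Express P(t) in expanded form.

P(t) = -4t^2 + 2t - 5

Write P(t) = at^2 + bt + c. Substituting each data point gives a linear system:
  a - b + c = -11
  9a + 3b + c = -35
  25a + 5b + c = -95
Solving the system yields a = -4, b = 2, c = -5.
So P(t) = -4t^2 + 2t - 5.
Check: P(-1) = -11. ✓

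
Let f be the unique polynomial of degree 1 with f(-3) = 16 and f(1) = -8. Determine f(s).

f(s) = -6s - 2

Write f(s) = as + b. Substituting each data point gives a linear system:
  -3a + b = 16
  a + b = -8
Solving the system yields a = -6, b = -2.
So f(s) = -6s - 2.
Check: f(-3) = 16. ✓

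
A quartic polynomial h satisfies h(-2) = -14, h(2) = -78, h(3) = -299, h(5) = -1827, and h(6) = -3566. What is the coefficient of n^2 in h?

Write h(n) = an^4 + bn^3 + cn^2 + dn + e. Substituting each data point gives a linear system:
  16a - 8b + 4c - 2d + e = -14
  16a + 8b + 4c + 2d + e = -78
  81a + 27b + 9c + 3d + e = -299
  625a + 125b + 25c + 5d + e = -1827
  1296a + 216b + 36c + 6d + e = -3566
Solving the system yields a = -2, b = -4, c = -3, d = 0, e = -2.
So h(n) = -2n^4 - 4n^3 - 3n^2 - 2.
The coefficient of n^2 is -3.

-3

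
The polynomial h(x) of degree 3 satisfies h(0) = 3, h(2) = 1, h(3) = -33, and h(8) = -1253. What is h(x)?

h(x) = -3x^3 + 4x^2 + 3x + 3

Write h(x) = ax^3 + bx^2 + cx + d. Substituting each data point gives a linear system:
  d = 3
  8a + 4b + 2c + d = 1
  27a + 9b + 3c + d = -33
  512a + 64b + 8c + d = -1253
Solving the system yields a = -3, b = 4, c = 3, d = 3.
So h(x) = -3x^3 + 4x^2 + 3x + 3.
Check: h(3) = -33. ✓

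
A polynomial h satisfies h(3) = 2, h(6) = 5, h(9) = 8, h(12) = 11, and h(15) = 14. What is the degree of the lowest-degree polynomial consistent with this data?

1

Forward differences of the values at x = 3, 6, 9, 12, 15:
  h  : 2  5  8  11  14
  Δ  : 3  3  3  3
  Δ^2: 0  0  0
  Δ^3: 0  0
  Δ^4: 0
The first differences are constant (3) and nonzero, while all higher differences vanish, so the minimal degree is 1.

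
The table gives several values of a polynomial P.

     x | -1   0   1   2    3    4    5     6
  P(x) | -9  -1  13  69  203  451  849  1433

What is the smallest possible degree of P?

Forward differences of the values at x = -1, 0, 1, 2, 3, 4, 5, 6:
  P  : -9  -1  13  69  203  451  849  1433
  Δ  : 8  14  56  134  248  398  584
  Δ^2: 6  42  78  114  150  186
  Δ^3: 36  36  36  36  36
  Δ^4: 0  0  0  0
  Δ^5: 0  0  0
  Δ^6: 0  0
  Δ^7: 0
The third differences are constant (36) and nonzero, while all higher differences vanish, so the minimal degree is 3.

3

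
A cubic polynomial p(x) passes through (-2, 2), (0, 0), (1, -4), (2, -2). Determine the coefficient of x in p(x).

Write p(x) = ax^3 + bx^2 + cx + d. Substituting each data point gives a linear system:
  -8a + 4b - 2c + d = 2
  d = 0
  a + b + c + d = -4
  8a + 4b + 2c + d = -2
Solving the system yields a = 1, b = 0, c = -5, d = 0.
So p(x) = x^3 - 5x.
The coefficient of x is -5.

-5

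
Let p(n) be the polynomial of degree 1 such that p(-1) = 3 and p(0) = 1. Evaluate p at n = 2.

-3

Using the Lagrange interpolation formula with nodes -1, 0:
  L_0(n) = n / -1
  L_1(n) = (n + 1) / 1
Then p(n) = 3·L_0(n) + 1·L_1(n).
Expanding and collecting terms gives p(n) = -2n + 1.
Evaluating at n = 2: p(2) = -3.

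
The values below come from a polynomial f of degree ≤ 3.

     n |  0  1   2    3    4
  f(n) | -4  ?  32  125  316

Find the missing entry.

1

The 4 known points determine the degree-3 polynomial uniquely.
Write f(n) = an^3 + bn^2 + cn + d. Substituting each data point gives a linear system:
  d = -4
  8a + 4b + 2c + d = 32
  27a + 9b + 3c + d = 125
  64a + 16b + 4c + d = 316
Solving the system yields a = 6, b = -5, c = 4, d = -4.
So f(n) = 6n^3 - 5n^2 + 4n - 4.
Then f(1) = 1.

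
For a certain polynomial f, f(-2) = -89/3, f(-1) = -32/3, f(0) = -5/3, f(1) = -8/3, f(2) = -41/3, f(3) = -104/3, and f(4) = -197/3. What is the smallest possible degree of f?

Forward differences of the values at t = -2, -1, 0, 1, 2, 3, 4:
  f  : -89/3  -32/3  -5/3  -8/3  -41/3  -104/3  -197/3
  Δ  : 19  9  -1  -11  -21  -31
  Δ^2: -10  -10  -10  -10  -10
  Δ^3: 0  0  0  0
  Δ^4: 0  0  0
  Δ^5: 0  0
  Δ^6: 0
The second differences are constant (-10) and nonzero, while all higher differences vanish, so the minimal degree is 2.

2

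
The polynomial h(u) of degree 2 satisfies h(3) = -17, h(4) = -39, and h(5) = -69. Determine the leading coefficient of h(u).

Write h(u) = au^2 + bu + c. Substituting each data point gives a linear system:
  9a + 3b + c = -17
  16a + 4b + c = -39
  25a + 5b + c = -69
Solving the system yields a = -4, b = 6, c = 1.
So h(u) = -4u^2 + 6u + 1.
The leading coefficient is -4.

-4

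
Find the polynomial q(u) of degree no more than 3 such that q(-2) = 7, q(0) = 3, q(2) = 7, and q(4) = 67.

q(u) = u^3 + u^2 - 4u + 3

Write q(u) = au^3 + bu^2 + cu + d. Substituting each data point gives a linear system:
  -8a + 4b - 2c + d = 7
  d = 3
  8a + 4b + 2c + d = 7
  64a + 16b + 4c + d = 67
Solving the system yields a = 1, b = 1, c = -4, d = 3.
So q(u) = u^3 + u^2 - 4u + 3.
Check: q(2) = 7. ✓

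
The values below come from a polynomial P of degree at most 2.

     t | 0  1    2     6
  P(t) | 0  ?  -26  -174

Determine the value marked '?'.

-9

The 3 known points determine the degree-2 polynomial uniquely.
Write P(t) = at^2 + bt + c. Substituting each data point gives a linear system:
  c = 0
  4a + 2b + c = -26
  36a + 6b + c = -174
Solving the system yields a = -4, b = -5, c = 0.
So P(t) = -4t^2 - 5t.
Then P(1) = -9.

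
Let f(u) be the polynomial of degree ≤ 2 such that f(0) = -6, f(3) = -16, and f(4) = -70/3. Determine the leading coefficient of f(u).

Write f(u) = au^2 + bu + c. Substituting each data point gives a linear system:
  c = -6
  9a + 3b + c = -16
  16a + 4b + c = -70/3
Solving the system yields a = -1, b = -1/3, c = -6.
So f(u) = -u^2 - (1/3)u - 6.
The leading coefficient is -1.

-1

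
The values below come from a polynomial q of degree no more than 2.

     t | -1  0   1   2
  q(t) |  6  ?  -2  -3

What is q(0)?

1

The 3 known points determine the degree-2 polynomial uniquely.
Write q(t) = at^2 + bt + c. Substituting each data point gives a linear system:
  a - b + c = 6
  a + b + c = -2
  4a + 2b + c = -3
Solving the system yields a = 1, b = -4, c = 1.
So q(t) = t² - 4t + 1.
Then q(0) = 1.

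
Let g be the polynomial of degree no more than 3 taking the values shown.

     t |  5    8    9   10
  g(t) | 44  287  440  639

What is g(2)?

-1

Write g(t) = at^3 + bt^2 + ct + d. Substituting each data point gives a linear system:
  125a + 25b + 5c + d = 44
  512a + 64b + 8c + d = 287
  729a + 81b + 9c + d = 440
  1000a + 100b + 10c + d = 639
Solving the system yields a = 1, b = -4, c = 4, d = -1.
So g(t) = t³ - 4t² + 4t - 1.
Then g(2) = -1.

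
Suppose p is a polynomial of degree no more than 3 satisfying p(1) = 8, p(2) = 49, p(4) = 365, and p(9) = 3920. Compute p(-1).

10

Write p(t) = at^3 + bt^2 + ct + d. Substituting each data point gives a linear system:
  a + b + c + d = 8
  8a + 4b + 2c + d = 49
  64a + 16b + 4c + d = 365
  729a + 81b + 9c + d = 3920
Solving the system yields a = 5, b = 4, c = -6, d = 5.
So p(t) = 5t^3 + 4t^2 - 6t + 5.
Then p(-1) = 10.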